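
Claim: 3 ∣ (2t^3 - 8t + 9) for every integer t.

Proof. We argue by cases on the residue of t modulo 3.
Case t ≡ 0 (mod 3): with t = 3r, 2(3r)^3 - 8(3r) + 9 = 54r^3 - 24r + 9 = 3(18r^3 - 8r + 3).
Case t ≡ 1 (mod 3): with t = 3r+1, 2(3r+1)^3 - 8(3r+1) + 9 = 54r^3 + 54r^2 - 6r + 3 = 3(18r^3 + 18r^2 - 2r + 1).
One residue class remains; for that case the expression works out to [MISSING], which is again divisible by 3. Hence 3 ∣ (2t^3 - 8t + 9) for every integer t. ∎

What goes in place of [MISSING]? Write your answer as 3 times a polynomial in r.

The residues treated are {0, 1}, so the missing case is t ≡ 2 (mod 3); write t = 3r+2.
Then 2(3r+2)^3 - 8(3r+2) + 9 = 54r^3 + 108r^2 + 48r + 9 = 3(18r^3 + 36r^2 + 16r + 3).

3(18r^3 + 36r^2 + 16r + 3)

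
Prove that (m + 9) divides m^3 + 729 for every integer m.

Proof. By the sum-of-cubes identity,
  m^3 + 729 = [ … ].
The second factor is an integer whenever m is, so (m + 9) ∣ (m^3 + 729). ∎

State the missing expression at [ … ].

(m + 9)(m^2 - 9m + 81)

a^3 + b^3 = (a + b)(a^2 - ab + b^2). With a = m, b = 9:
m^3 + 729 = (m + 9)(m^2 - 9m + 81).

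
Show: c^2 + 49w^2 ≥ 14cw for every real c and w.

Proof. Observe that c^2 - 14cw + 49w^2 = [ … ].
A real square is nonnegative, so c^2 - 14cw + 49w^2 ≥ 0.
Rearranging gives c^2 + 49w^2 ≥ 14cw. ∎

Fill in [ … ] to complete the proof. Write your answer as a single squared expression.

(c - 7w)^2

The leading and trailing coefficients are 1^2 and 7^2, and 14 = 2·1·7, so the trinomial is (c - 7w)^2.
Hence c^2 - 14cw + 49w^2 ≥ 0.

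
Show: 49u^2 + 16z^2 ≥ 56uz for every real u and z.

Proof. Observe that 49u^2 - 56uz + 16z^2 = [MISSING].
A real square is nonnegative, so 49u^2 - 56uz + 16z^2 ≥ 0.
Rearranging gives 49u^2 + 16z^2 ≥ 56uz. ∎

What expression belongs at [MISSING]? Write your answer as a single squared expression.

(7u - 4z)^2

The leading and trailing coefficients are 7^2 and 4^2, and 56 = 2·7·4, so the trinomial is (7u - 4z)^2.
Hence 49u^2 - 56uz + 16z^2 ≥ 0.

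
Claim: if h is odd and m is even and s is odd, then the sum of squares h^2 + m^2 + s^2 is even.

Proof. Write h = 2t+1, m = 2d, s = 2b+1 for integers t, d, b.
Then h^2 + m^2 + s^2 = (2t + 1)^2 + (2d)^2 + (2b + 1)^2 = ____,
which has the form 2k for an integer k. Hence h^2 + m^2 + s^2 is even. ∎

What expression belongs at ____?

2(2b^2 + 2b + 2d^2 + 2t^2 + 2t + 1)

Expanding: (2t + 1)^2 + (2d)^2 + (2b + 1)^2 = 4b^2 + 4b + 4d^2 + 4t^2 + 4t + 2.
Every term is even; pulling out the factor of 2 gives 2(2b^2 + 2b + 2d^2 + 2t^2 + 2t + 1).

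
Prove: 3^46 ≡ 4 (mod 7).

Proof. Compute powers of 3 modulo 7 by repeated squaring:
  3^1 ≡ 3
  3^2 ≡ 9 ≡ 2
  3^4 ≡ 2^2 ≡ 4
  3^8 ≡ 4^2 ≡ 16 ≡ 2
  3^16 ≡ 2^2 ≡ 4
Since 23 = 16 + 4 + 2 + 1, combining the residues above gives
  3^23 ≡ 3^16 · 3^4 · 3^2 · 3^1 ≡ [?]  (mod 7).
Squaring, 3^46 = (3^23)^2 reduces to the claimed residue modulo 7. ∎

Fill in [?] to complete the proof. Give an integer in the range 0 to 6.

Multiply the listed residues: 4 · 4 · 2 · 3 = 16 → 32 → 96.
Reducing modulo 7: 96 = 13·7 + 5, so 3^23 ≡ 5.

5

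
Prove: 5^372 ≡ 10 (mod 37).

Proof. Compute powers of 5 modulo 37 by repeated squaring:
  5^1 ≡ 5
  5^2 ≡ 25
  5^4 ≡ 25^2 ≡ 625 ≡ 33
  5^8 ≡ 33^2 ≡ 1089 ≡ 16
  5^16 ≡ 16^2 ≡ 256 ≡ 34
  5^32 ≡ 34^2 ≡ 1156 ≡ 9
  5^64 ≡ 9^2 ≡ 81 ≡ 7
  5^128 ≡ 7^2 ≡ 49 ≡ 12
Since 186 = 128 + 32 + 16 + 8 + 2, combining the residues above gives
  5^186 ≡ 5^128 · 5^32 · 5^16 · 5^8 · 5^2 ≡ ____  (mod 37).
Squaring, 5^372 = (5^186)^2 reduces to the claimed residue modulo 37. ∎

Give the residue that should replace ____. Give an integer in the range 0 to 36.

11

Multiply the listed residues: 12 · 9 · 34 · 16 · 25 = 108 → 3672 → 58752 → 1468800.
Reducing modulo 37: 1468800 = 39697·37 + 11, so 5^186 ≡ 11.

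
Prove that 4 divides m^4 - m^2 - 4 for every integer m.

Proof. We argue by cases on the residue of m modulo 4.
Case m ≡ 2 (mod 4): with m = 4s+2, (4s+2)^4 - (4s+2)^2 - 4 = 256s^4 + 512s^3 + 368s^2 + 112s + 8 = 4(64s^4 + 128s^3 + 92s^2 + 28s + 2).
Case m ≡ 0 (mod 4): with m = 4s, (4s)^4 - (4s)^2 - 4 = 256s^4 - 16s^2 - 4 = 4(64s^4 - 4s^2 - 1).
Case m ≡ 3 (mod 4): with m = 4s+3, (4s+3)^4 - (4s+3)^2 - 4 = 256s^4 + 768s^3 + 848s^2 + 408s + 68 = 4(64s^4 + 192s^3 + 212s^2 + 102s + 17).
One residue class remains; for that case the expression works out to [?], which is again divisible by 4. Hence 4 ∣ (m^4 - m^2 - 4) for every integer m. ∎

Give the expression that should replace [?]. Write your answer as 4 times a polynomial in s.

4(64s^4 + 64s^3 + 20s^2 + 2s - 1)

The residues treated are {2, 0, 3}, so the missing case is m ≡ 1 (mod 4); write m = 4s+1.
Then (4s+1)^4 - (4s+1)^2 - 4 = 256s^4 + 256s^3 + 80s^2 + 8s - 4 = 4(64s^4 + 64s^3 + 20s^2 + 2s - 1).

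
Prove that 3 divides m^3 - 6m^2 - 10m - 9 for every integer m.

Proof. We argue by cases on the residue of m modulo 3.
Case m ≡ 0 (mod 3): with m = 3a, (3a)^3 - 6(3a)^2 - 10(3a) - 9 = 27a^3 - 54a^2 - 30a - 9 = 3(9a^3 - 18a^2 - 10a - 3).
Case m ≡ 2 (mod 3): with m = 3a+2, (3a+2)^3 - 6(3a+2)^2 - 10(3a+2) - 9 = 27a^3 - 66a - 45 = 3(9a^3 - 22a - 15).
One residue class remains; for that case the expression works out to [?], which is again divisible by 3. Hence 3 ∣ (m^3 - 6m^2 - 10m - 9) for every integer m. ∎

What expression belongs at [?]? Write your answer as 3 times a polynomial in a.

3(9a^3 - 9a^2 - 19a - 8)

Only m ≡ 1 (mod 3) is unaccounted for. Put m = 3a+1:
(3a+1)^3 - 6(3a+1)^2 - 10(3a+1) - 9 expands to 27a^3 - 27a^2 - 57a - 24,
and factoring out 3 leaves 3(9a^3 - 9a^2 - 19a - 8).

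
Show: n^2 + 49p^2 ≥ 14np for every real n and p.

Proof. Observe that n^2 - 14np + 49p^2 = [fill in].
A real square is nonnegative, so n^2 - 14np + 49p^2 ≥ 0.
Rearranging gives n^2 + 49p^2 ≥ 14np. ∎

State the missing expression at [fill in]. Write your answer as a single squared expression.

(n - 7p)^2

n^2 - 14np + 49p^2 is a perfect-square trinomial: the outer terms are (n)^2 and (7p)^2, and the cross term is -2·n·7p.
So n^2 - 14np + 49p^2 = (n - 7p)^2 ≥ 0.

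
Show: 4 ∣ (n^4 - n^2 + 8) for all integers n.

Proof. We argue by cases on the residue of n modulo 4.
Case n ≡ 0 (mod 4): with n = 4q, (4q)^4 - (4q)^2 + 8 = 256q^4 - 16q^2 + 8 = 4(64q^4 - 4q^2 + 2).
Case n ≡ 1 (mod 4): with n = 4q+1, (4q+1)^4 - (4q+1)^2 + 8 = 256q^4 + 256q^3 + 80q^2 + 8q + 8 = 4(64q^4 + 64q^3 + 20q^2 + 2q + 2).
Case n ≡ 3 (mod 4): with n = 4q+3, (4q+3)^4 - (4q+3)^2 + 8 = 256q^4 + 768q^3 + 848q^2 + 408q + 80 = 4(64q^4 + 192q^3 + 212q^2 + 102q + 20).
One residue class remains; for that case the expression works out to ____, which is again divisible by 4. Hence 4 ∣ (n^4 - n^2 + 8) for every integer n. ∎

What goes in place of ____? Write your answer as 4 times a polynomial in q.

4(64q^4 + 128q^3 + 92q^2 + 28q + 5)

Only n ≡ 2 (mod 4) is unaccounted for. Put n = 4q+2:
(4q+2)^4 - (4q+2)^2 + 8 expands to 256q^4 + 512q^3 + 368q^2 + 112q + 20,
and factoring out 4 leaves 4(64q^4 + 128q^3 + 92q^2 + 28q + 5).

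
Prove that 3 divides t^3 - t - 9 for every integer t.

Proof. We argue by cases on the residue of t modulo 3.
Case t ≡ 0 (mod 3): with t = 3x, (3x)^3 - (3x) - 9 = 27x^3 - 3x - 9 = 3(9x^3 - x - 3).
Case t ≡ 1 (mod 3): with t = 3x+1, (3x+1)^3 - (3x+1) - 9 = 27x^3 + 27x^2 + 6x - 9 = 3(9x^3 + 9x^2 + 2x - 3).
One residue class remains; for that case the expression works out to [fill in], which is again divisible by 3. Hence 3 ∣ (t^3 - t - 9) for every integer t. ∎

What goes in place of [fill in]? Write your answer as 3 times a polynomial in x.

The residues treated are {0, 1}, so the missing case is t ≡ 2 (mod 3); write t = 3x+2.
Then (3x+2)^3 - (3x+2) - 9 = 27x^3 + 54x^2 + 33x - 3 = 3(9x^3 + 18x^2 + 11x - 1).

3(9x^3 + 18x^2 + 11x - 1)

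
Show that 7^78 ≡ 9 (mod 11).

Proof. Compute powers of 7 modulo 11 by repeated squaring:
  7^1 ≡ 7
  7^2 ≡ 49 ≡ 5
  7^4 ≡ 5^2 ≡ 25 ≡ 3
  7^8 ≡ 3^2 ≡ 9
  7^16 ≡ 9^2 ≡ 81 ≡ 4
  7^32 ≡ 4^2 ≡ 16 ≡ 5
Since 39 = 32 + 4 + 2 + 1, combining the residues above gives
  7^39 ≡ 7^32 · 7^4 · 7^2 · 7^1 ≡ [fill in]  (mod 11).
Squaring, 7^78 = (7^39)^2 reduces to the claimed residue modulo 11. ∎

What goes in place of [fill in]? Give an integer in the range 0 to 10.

7^32 · 7^4 · 7^2 · 7^1 ≡ 5 · 3 · 5 · 7 = 525.
525 mod 11 = 8, so 7^39 ≡ 8 (mod 11).

8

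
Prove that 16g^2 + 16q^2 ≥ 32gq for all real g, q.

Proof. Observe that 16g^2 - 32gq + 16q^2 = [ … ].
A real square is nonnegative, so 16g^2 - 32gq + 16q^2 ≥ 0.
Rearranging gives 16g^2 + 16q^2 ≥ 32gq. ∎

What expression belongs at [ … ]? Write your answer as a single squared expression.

(4g - 4q)^2

16g^2 - 32gq + 16q^2 is a perfect-square trinomial: the outer terms are (4g)^2 and (4q)^2, and the cross term is -2·4g·4q.
So 16g^2 - 32gq + 16q^2 = (4g - 4q)^2 ≥ 0.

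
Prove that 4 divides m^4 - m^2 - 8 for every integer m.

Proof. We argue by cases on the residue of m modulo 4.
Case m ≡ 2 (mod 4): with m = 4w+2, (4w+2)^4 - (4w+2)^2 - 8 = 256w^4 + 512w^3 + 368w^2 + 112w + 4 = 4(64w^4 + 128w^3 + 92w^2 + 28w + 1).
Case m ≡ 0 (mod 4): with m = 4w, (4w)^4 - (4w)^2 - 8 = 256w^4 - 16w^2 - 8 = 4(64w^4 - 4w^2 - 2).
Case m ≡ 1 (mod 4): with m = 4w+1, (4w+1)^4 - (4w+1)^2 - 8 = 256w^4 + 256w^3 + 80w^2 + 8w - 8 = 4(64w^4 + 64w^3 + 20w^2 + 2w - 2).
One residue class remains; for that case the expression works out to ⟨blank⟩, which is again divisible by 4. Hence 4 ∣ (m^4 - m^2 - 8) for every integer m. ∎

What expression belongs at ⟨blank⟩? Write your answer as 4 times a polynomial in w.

4(64w^4 + 192w^3 + 212w^2 + 102w + 16)

The residues treated are {2, 0, 1}, so the missing case is m ≡ 3 (mod 4); write m = 4w+3.
Then (4w+3)^4 - (4w+3)^2 - 8 = 256w^4 + 768w^3 + 848w^2 + 408w + 64 = 4(64w^4 + 192w^3 + 212w^2 + 102w + 16).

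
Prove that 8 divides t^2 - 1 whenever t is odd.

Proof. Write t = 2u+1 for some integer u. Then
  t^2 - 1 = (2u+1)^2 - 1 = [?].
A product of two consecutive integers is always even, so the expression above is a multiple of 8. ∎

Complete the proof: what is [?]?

4u(u + 1)

(2u+1)^2 - 1 = 4u^2 + 4u + 1 - 1 = 4u^2 + 4u = 4u(u+1).
Since u and u+1 are consecutive, u(u+1) is even, and 4·(even) is a multiple of 8.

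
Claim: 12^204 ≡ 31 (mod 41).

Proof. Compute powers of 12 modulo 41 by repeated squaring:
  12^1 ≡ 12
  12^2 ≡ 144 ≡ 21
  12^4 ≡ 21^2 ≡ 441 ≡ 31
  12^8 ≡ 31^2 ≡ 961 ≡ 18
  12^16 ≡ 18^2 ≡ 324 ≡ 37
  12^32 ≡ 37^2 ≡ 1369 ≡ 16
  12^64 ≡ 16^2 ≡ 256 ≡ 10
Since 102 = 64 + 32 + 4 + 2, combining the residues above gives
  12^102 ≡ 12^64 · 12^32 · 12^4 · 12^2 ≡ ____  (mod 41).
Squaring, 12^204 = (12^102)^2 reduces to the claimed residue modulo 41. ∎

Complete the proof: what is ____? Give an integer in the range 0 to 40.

Multiply the listed residues: 10 · 16 · 31 · 21 = 160 → 4960 → 104160.
Reducing modulo 41: 104160 = 2540·41 + 20, so 12^102 ≡ 20.

20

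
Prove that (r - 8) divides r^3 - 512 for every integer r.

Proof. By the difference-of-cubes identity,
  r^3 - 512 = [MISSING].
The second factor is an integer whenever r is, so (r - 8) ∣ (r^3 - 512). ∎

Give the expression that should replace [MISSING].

a^3 - b^3 = (a - b)(a^2 + ab + b^2). With a = r, b = 8:
r^3 - 512 = (r - 8)(r^2 + 8r + 64).

(r - 8)(r^2 + 8r + 64)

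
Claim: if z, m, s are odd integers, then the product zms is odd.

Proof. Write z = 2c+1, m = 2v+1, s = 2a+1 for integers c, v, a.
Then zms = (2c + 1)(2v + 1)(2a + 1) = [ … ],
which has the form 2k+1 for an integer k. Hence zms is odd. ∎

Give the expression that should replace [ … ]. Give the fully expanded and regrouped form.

2(4acv + 2ac + 2av + a + 2cv + c + v) + 1

(2c + 1)(2v + 1)(2a + 1) = 8acv + 4ac + 4av + 2a + 4cv + 2c + 2v + 1
= 2(4acv + 2ac + 2av + a + 2cv + c + v) + 1.
Since 4acv + 2ac + 2av + a + 2cv + c + v is an integer, the product is of the form 2k+1 for an integer k.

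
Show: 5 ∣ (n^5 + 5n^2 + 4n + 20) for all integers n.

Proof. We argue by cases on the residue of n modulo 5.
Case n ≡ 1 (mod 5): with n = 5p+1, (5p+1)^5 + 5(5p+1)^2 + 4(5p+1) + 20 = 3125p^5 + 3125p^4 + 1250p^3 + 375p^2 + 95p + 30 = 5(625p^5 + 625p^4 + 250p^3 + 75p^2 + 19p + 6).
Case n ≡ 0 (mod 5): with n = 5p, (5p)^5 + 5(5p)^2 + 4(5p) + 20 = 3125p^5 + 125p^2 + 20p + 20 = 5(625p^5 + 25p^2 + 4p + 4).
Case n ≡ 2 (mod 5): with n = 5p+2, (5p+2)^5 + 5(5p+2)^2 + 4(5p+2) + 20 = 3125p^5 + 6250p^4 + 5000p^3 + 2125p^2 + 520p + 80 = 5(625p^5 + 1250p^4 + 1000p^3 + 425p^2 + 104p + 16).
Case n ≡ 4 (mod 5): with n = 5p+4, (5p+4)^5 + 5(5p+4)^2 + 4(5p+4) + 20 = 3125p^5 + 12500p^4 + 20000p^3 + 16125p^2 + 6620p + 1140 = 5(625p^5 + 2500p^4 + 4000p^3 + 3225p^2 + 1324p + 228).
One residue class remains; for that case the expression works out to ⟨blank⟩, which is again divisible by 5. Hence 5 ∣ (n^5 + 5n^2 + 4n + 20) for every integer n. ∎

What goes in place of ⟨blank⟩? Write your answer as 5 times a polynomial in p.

Only n ≡ 3 (mod 5) is unaccounted for. Put n = 5p+3:
(5p+3)^5 + 5(5p+3)^2 + 4(5p+3) + 20 expands to 3125p^5 + 9375p^4 + 11250p^3 + 6875p^2 + 2195p + 320,
and factoring out 5 leaves 5(625p^5 + 1875p^4 + 2250p^3 + 1375p^2 + 439p + 64).

5(625p^5 + 1875p^4 + 2250p^3 + 1375p^2 + 439p + 64)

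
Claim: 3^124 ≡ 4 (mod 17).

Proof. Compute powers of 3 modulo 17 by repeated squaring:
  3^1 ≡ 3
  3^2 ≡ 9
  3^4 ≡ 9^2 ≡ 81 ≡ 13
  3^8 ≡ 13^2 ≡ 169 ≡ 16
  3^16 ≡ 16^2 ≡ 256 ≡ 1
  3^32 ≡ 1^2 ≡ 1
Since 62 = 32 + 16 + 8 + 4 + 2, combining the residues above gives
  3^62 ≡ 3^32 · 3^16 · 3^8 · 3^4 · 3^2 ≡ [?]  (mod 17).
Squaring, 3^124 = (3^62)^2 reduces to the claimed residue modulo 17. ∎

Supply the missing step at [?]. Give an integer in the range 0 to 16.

Multiply the listed residues: 1 · 1 · 16 · 13 · 9 = 1 → 16 → 208 → 1872.
Reducing modulo 17: 1872 = 110·17 + 2, so 3^62 ≡ 2.

2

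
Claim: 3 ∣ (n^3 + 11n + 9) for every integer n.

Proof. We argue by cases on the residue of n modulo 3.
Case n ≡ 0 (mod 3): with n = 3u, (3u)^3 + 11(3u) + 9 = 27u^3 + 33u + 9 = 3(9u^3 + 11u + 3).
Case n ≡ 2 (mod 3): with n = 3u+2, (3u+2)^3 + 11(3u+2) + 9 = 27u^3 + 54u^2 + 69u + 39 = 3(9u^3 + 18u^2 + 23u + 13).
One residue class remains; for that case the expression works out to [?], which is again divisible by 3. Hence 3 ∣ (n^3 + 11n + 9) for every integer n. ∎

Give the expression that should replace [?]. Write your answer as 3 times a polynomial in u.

The residues treated are {0, 2}, so the missing case is n ≡ 1 (mod 3); write n = 3u+1.
Then (3u+1)^3 + 11(3u+1) + 9 = 27u^3 + 27u^2 + 42u + 21 = 3(9u^3 + 9u^2 + 14u + 7).

3(9u^3 + 9u^2 + 14u + 7)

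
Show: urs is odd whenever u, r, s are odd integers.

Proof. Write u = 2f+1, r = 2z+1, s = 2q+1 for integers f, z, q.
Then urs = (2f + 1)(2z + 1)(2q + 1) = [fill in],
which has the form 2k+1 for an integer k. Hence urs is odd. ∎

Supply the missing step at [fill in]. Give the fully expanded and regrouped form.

(2f + 1)(2z + 1)(2q + 1) = 8fqz + 4fq + 4fz + 2f + 4qz + 2q + 2z + 1
= 2(4fqz + 2fq + 2fz + f + 2qz + q + z) + 1.
Since 4fqz + 2fq + 2fz + f + 2qz + q + z is an integer, the product is of the form 2k+1 for an integer k.

2(4fqz + 2fq + 2fz + f + 2qz + q + z) + 1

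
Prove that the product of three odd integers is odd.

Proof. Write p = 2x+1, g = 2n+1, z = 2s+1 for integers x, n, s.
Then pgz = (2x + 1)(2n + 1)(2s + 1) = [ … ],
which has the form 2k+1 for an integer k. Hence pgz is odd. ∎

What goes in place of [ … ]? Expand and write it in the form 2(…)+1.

Expanding: (2x + 1)(2n + 1)(2s + 1) = 8nsx + 4ns + 4nx + 2n + 4sx + 2s + 2x + 1.
Every term except the constant is even, so this is 2(4nsx + 2ns + 2nx + n + 2sx + s + x) + 1,
and 4nsx + 2ns + 2nx + n + 2sx + s + x ∈ ℤ gives the required form.

2(4nsx + 2ns + 2nx + n + 2sx + s + x) + 1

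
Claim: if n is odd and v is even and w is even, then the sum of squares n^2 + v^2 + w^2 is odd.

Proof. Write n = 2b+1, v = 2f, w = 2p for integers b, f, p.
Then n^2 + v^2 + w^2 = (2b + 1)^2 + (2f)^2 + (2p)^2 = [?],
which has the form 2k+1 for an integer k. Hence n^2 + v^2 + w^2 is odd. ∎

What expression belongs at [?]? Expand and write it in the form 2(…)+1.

2(2b^2 + 2b + 2f^2 + 2p^2) + 1

(2b + 1)^2 + (2f)^2 + (2p)^2 = 4b^2 + 4b + 4f^2 + 4p^2 + 1
= 2(2b^2 + 2b + 2f^2 + 2p^2) + 1.
Since 2b^2 + 2b + 2f^2 + 2p^2 is an integer, the sum of squares is of the form 2k+1 for an integer k.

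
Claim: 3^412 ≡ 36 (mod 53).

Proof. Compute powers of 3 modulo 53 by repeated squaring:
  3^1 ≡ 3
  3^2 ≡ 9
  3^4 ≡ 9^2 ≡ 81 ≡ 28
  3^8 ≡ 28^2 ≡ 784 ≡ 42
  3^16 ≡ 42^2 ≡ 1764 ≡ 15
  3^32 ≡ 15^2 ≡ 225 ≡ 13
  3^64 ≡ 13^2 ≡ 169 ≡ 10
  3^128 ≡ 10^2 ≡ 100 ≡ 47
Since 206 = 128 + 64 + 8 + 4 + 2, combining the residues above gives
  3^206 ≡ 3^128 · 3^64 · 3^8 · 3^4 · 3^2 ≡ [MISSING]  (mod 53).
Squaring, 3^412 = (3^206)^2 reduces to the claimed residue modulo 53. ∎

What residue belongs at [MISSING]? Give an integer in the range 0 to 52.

6

Multiply the listed residues: 47 · 10 · 42 · 28 · 9 = 470 → 19740 → 552720 → 4974480.
Reducing modulo 53: 4974480 = 93858·53 + 6, so 3^206 ≡ 6.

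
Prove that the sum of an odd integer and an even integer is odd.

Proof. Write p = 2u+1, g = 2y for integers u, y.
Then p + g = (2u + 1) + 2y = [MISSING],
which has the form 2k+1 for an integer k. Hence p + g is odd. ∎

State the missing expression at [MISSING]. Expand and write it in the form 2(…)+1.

2(u + y) + 1

(2u + 1) + 2y = 2u + 2y + 1
= 2(u + y) + 1.
Since u + y is an integer, the sum is of the form 2k+1 for an integer k.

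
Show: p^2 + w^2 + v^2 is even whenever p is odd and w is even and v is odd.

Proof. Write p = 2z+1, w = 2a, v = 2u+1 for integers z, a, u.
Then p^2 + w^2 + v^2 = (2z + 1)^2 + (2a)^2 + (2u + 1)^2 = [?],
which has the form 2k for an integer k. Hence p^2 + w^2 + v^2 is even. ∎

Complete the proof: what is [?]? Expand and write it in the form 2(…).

2(2a^2 + 2u^2 + 2u + 2z^2 + 2z + 1)

Expanding: (2z + 1)^2 + (2a)^2 + (2u + 1)^2 = 4a^2 + 4u^2 + 4u + 4z^2 + 4z + 2.
Every term is even; pulling out the factor of 2 gives 2(2a^2 + 2u^2 + 2u + 2z^2 + 2z + 1).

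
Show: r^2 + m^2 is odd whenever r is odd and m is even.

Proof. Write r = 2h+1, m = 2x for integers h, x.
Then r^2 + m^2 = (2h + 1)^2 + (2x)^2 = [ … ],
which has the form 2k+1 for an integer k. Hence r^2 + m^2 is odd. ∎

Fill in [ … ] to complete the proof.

2(2h^2 + 2h + 2x^2) + 1

Expanding: (2h + 1)^2 + (2x)^2 = 4h^2 + 4h + 4x^2 + 1.
Every term except the constant is even, so this is 2(2h^2 + 2h + 2x^2) + 1,
and 2h^2 + 2h + 2x^2 ∈ ℤ gives the required form.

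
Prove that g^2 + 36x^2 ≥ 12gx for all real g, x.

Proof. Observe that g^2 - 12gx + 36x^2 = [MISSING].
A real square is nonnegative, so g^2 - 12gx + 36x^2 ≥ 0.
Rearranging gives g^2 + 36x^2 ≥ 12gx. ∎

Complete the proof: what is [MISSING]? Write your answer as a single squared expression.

(g - 6x)^2

The leading and trailing coefficients are 1^2 and 6^2, and 12 = 2·1·6, so the trinomial is (g - 6x)^2.
Hence g^2 - 12gx + 36x^2 ≥ 0.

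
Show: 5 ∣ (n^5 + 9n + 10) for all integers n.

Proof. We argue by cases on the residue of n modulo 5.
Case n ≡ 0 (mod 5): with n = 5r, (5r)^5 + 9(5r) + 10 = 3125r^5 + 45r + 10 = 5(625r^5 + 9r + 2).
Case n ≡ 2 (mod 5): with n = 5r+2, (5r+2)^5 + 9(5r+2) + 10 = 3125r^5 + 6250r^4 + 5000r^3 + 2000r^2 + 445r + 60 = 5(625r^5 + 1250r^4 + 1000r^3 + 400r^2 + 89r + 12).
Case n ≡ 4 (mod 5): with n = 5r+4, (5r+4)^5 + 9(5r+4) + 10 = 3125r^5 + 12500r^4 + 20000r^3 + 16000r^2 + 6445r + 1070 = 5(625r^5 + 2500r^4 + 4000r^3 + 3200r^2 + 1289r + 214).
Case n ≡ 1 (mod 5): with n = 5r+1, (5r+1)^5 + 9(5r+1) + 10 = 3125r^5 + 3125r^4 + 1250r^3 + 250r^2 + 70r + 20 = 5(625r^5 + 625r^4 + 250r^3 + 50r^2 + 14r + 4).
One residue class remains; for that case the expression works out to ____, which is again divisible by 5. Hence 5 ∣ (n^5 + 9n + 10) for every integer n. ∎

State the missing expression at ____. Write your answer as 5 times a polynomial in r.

5(625r^5 + 1875r^4 + 2250r^3 + 1350r^2 + 414r + 56)

The residues treated are {0, 2, 4, 1}, so the missing case is n ≡ 3 (mod 5); write n = 5r+3.
Then (5r+3)^5 + 9(5r+3) + 10 = 3125r^5 + 9375r^4 + 11250r^3 + 6750r^2 + 2070r + 280 = 5(625r^5 + 1875r^4 + 2250r^3 + 1350r^2 + 414r + 56).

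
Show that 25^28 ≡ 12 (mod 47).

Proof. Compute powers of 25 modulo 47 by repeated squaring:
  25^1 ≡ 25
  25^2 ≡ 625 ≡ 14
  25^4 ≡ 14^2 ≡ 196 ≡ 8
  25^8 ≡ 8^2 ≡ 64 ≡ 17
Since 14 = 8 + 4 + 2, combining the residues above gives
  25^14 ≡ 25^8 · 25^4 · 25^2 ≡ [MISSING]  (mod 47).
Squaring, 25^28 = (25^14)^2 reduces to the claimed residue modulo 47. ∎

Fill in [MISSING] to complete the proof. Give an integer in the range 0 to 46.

Multiply the listed residues: 17 · 8 · 14 = 136 → 1904.
Reducing modulo 47: 1904 = 40·47 + 24, so 25^14 ≡ 24.

24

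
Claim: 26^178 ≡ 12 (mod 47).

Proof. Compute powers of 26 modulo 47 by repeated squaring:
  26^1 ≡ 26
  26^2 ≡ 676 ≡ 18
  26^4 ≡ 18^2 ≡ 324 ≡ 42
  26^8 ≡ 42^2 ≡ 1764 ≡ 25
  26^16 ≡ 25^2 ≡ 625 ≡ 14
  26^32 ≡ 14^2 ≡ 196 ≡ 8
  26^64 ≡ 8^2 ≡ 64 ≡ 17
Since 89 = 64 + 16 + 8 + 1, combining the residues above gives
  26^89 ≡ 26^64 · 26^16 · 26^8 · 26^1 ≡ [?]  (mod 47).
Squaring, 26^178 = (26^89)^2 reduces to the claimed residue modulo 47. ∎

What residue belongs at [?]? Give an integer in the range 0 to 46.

23

Multiply the listed residues: 17 · 14 · 25 · 26 = 238 → 5950 → 154700.
Reducing modulo 47: 154700 = 3291·47 + 23, so 26^89 ≡ 23.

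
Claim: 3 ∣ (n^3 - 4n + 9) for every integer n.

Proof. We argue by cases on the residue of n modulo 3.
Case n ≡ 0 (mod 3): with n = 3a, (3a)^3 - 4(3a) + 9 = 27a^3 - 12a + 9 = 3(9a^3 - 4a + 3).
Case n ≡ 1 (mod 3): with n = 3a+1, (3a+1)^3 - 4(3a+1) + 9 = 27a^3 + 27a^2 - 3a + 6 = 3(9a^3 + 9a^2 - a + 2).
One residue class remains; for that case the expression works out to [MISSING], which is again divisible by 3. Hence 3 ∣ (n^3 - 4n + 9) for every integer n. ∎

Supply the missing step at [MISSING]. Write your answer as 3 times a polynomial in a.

Only n ≡ 2 (mod 3) is unaccounted for. Put n = 3a+2:
(3a+2)^3 - 4(3a+2) + 9 expands to 27a^3 + 54a^2 + 24a + 9,
and factoring out 3 leaves 3(9a^3 + 18a^2 + 8a + 3).

3(9a^3 + 18a^2 + 8a + 3)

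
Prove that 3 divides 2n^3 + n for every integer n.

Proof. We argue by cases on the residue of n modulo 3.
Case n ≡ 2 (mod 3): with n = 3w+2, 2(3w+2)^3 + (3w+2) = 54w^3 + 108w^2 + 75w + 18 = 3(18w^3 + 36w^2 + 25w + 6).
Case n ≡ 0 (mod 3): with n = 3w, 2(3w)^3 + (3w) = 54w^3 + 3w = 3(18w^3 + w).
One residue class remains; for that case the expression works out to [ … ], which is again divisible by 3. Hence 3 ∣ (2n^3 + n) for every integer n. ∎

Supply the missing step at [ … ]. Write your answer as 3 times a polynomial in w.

3(18w^3 + 18w^2 + 7w + 1)

The residues treated are {2, 0}, so the missing case is n ≡ 1 (mod 3); write n = 3w+1.
Then 2(3w+1)^3 + (3w+1) = 54w^3 + 54w^2 + 21w + 3 = 3(18w^3 + 18w^2 + 7w + 1).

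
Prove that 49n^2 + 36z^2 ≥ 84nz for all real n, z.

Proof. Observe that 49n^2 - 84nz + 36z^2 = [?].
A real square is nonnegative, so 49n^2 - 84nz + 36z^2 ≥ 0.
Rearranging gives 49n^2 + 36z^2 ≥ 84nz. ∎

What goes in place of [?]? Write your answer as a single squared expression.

(7n - 6z)^2

49n^2 - 84nz + 36z^2 is a perfect-square trinomial: the outer terms are (7n)^2 and (6z)^2, and the cross term is -2·7n·6z.
So 49n^2 - 84nz + 36z^2 = (7n - 6z)^2 ≥ 0.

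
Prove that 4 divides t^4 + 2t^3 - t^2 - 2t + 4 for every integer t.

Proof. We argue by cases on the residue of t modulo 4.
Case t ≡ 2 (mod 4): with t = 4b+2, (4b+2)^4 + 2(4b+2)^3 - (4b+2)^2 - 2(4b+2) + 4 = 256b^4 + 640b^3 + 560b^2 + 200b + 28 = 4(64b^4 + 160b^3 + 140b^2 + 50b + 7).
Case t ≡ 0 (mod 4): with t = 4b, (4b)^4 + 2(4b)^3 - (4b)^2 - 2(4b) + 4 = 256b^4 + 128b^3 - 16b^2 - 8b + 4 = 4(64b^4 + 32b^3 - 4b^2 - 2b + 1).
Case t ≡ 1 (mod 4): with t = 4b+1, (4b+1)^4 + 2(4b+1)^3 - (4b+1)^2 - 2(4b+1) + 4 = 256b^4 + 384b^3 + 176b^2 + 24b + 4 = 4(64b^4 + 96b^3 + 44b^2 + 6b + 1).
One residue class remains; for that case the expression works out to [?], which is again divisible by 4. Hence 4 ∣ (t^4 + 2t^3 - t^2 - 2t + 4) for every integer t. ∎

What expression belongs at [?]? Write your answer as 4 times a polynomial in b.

Only t ≡ 3 (mod 4) is unaccounted for. Put t = 4b+3:
(4b+3)^4 + 2(4b+3)^3 - (4b+3)^2 - 2(4b+3) + 4 expands to 256b^4 + 896b^3 + 1136b^2 + 616b + 124,
and factoring out 4 leaves 4(64b^4 + 224b^3 + 284b^2 + 154b + 31).

4(64b^4 + 224b^3 + 284b^2 + 154b + 31)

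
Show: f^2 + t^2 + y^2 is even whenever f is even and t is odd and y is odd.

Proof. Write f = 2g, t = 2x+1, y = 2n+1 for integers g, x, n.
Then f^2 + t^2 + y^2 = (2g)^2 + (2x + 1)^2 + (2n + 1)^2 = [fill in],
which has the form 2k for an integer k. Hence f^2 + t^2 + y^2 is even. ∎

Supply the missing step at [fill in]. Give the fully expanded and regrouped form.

Expanding: (2g)^2 + (2x + 1)^2 + (2n + 1)^2 = 4g^2 + 4n^2 + 4n + 4x^2 + 4x + 2.
Every term is even; pulling out the factor of 2 gives 2(2g^2 + 2n^2 + 2n + 2x^2 + 2x + 1).

2(2g^2 + 2n^2 + 2n + 2x^2 + 2x + 1)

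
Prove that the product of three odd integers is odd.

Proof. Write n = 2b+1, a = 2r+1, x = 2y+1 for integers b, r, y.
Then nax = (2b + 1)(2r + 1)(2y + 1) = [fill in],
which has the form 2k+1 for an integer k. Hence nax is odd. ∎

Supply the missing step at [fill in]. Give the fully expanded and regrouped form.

(2b + 1)(2r + 1)(2y + 1) = 8bry + 4br + 4by + 2b + 4ry + 2r + 2y + 1
= 2(4bry + 2br + 2by + b + 2ry + r + y) + 1.
Since 4bry + 2br + 2by + b + 2ry + r + y is an integer, the product is of the form 2k+1 for an integer k.

2(4bry + 2br + 2by + b + 2ry + r + y) + 1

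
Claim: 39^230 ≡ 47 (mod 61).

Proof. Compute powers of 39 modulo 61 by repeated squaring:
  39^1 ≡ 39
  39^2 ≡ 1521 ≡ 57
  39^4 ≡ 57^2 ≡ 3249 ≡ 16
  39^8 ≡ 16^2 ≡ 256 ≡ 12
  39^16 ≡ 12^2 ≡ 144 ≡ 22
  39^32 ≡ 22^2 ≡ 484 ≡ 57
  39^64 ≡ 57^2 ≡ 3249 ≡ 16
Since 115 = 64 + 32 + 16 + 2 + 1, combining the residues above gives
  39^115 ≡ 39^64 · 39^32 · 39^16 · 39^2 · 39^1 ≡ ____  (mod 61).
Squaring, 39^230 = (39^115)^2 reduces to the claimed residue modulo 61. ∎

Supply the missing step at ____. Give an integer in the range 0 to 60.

39^64 · 39^32 · 39^16 · 39^2 · 39^1 ≡ 16 · 57 · 22 · 57 · 39 = 44602272.
44602272 mod 61 = 48, so 39^115 ≡ 48 (mod 61).

48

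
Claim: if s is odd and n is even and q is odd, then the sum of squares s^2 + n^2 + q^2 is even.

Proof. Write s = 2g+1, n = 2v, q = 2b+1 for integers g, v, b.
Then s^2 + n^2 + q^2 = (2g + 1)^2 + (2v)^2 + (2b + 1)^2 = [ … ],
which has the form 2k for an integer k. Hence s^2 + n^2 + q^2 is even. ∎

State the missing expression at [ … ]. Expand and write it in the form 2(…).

2(2b^2 + 2b + 2g^2 + 2g + 2v^2 + 1)

(2g + 1)^2 + (2v)^2 + (2b + 1)^2 = 4b^2 + 4b + 4g^2 + 4g + 4v^2 + 2
= 2(2b^2 + 2b + 2g^2 + 2g + 2v^2 + 1).
Since 2b^2 + 2b + 2g^2 + 2g + 2v^2 + 1 is an integer, the sum of squares is of the form 2k for an integer k.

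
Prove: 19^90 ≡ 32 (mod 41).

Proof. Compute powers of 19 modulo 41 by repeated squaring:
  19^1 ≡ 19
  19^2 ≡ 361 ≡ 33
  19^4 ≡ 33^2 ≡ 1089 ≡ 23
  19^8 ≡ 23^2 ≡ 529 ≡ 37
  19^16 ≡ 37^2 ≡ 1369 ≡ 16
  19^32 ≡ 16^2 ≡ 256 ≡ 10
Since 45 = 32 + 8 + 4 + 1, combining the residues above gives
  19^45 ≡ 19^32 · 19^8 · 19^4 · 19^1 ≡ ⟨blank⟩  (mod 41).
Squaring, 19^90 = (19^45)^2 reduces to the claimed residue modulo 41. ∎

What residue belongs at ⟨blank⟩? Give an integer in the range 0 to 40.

Multiply the listed residues: 10 · 37 · 23 · 19 = 370 → 8510 → 161690.
Reducing modulo 41: 161690 = 3943·41 + 27, so 19^45 ≡ 27.

27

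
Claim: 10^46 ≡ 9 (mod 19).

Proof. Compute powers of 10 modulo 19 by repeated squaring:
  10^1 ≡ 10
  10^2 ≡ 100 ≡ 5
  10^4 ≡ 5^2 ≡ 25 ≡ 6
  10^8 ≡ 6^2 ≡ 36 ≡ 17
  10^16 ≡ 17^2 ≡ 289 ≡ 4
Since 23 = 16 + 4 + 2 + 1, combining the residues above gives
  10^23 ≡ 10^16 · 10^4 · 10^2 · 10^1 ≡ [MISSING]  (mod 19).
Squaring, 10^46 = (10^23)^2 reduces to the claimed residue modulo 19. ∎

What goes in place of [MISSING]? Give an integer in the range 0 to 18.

10^16 · 10^4 · 10^2 · 10^1 ≡ 4 · 6 · 5 · 10 = 1200.
1200 mod 19 = 3, so 10^23 ≡ 3 (mod 19).

3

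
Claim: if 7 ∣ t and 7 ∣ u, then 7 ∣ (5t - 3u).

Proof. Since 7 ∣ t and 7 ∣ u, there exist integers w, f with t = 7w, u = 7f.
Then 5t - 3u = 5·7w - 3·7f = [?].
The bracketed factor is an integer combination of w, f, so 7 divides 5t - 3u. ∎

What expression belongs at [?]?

7(-3f + 5w)

Each term has a factor of 7: 5·7w - 3·7f = 7·(-3f + 5w).
Since -3f + 5w is an integer, 7 ∣ (5t - 3u).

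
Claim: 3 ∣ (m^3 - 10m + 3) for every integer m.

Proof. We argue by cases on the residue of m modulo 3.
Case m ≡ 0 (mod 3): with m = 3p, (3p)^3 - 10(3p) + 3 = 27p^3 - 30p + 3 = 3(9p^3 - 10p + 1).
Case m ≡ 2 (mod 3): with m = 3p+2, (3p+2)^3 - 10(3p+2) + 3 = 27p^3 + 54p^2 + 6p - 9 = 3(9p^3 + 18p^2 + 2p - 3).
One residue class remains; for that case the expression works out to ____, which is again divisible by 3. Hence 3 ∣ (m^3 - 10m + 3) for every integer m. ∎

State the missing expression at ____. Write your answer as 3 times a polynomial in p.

3(9p^3 + 9p^2 - 7p - 2)

The residues treated are {0, 2}, so the missing case is m ≡ 1 (mod 3); write m = 3p+1.
Then (3p+1)^3 - 10(3p+1) + 3 = 27p^3 + 27p^2 - 21p - 6 = 3(9p^3 + 9p^2 - 7p - 2).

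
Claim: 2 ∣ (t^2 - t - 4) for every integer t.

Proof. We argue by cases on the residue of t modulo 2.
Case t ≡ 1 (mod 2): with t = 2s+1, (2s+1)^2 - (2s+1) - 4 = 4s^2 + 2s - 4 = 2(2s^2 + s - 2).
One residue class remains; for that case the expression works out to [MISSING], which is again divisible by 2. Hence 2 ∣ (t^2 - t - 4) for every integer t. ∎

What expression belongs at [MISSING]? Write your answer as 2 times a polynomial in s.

Only t ≡ 0 (mod 2) is unaccounted for. Put t = 2s:
(2s)^2 - (2s) - 4 expands to 4s^2 - 2s - 4,
and factoring out 2 leaves 2(2s^2 - s - 2).

2(2s^2 - s - 2)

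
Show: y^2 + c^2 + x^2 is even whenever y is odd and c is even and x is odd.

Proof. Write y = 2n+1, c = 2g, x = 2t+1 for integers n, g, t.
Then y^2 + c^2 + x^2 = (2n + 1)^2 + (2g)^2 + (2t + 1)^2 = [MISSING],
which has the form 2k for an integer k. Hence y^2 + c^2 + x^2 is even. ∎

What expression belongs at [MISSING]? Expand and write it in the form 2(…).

Expanding: (2n + 1)^2 + (2g)^2 + (2t + 1)^2 = 4g^2 + 4n^2 + 4n + 4t^2 + 4t + 2.
Every term is even; pulling out the factor of 2 gives 2(2g^2 + 2n^2 + 2n + 2t^2 + 2t + 1).

2(2g^2 + 2n^2 + 2n + 2t^2 + 2t + 1)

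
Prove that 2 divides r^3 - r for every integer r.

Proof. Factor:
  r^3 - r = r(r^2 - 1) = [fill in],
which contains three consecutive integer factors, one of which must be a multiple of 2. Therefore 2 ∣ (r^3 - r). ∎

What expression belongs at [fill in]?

(r - 1)r(r + 1)

r(r^2 - 1) = r(r - 1)(r + 1) = (r - 1)r(r + 1).
These three factors are consecutive integers, so their product is divisible by 2.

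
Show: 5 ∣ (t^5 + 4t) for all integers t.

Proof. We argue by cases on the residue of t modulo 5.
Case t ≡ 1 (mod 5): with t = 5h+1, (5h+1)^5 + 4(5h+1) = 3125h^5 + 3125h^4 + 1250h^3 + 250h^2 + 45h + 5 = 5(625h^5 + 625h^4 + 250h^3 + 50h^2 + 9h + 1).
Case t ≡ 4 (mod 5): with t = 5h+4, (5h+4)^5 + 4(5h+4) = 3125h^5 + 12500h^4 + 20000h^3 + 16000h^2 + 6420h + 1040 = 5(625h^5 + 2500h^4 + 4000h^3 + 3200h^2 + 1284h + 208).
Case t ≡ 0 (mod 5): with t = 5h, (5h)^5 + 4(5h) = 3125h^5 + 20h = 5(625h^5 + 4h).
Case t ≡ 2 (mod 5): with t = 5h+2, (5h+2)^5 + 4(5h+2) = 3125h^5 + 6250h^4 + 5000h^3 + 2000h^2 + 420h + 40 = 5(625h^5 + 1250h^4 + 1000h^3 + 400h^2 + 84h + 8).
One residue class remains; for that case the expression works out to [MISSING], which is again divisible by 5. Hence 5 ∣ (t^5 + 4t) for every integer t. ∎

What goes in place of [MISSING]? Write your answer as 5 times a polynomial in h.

Only t ≡ 3 (mod 5) is unaccounted for. Put t = 5h+3:
(5h+3)^5 + 4(5h+3) expands to 3125h^5 + 9375h^4 + 11250h^3 + 6750h^2 + 2045h + 255,
and factoring out 5 leaves 5(625h^5 + 1875h^4 + 2250h^3 + 1350h^2 + 409h + 51).

5(625h^5 + 1875h^4 + 2250h^3 + 1350h^2 + 409h + 51)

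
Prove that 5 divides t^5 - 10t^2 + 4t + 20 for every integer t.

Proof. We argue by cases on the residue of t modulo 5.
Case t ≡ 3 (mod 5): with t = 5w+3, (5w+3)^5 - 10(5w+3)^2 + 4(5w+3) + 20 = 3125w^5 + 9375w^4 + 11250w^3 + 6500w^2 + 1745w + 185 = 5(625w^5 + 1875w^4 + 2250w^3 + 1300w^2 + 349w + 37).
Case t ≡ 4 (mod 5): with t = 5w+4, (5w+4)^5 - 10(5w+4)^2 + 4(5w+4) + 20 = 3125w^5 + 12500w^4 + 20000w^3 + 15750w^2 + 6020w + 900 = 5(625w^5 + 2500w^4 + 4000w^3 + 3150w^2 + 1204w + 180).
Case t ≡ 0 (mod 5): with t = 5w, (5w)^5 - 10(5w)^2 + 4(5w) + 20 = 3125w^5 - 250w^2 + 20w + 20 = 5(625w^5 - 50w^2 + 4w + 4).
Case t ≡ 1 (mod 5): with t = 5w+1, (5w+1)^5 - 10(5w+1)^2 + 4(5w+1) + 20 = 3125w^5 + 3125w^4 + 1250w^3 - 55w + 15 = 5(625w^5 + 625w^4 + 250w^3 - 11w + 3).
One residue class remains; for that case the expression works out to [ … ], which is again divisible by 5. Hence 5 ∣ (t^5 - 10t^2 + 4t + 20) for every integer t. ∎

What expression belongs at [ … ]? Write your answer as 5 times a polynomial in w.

5(625w^5 + 1250w^4 + 1000w^3 + 350w^2 + 44w + 4)

The residues treated are {3, 4, 0, 1}, so the missing case is t ≡ 2 (mod 5); write t = 5w+2.
Then (5w+2)^5 - 10(5w+2)^2 + 4(5w+2) + 20 = 3125w^5 + 6250w^4 + 5000w^3 + 1750w^2 + 220w + 20 = 5(625w^5 + 1250w^4 + 1000w^3 + 350w^2 + 44w + 4).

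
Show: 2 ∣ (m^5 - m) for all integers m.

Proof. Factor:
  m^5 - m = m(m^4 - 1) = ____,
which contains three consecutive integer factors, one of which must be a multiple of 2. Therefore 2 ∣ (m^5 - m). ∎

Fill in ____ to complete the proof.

(m - 1)m(m + 1)(m^2 + 1)

m^4 - 1 = (m^2 - 1)(m^2 + 1), and m^2 - 1 = (m-1)(m+1).
So m(m^4 - 1) = (m - 1)m(m + 1)(m^2 + 1).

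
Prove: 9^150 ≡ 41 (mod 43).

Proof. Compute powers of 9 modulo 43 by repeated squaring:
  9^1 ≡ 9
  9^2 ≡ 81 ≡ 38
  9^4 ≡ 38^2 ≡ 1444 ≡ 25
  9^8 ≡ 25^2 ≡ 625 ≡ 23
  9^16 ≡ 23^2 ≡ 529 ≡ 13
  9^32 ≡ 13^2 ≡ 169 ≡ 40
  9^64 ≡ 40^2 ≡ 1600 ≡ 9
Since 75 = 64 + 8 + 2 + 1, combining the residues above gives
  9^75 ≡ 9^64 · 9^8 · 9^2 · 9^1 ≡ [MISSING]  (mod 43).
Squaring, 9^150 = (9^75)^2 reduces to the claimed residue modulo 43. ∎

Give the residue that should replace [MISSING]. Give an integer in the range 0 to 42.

Multiply the listed residues: 9 · 23 · 38 · 9 = 207 → 7866 → 70794.
Reducing modulo 43: 70794 = 1646·43 + 16, so 9^75 ≡ 16.

16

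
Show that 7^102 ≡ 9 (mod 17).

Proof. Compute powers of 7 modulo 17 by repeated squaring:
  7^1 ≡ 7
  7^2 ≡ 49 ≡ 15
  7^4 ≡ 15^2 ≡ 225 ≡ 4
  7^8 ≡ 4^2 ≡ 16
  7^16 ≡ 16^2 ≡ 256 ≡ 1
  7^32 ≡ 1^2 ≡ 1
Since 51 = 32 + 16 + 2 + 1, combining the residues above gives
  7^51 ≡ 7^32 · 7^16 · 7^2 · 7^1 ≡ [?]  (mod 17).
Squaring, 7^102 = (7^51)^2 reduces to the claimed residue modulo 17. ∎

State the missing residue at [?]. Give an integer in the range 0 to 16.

3

Multiply the listed residues: 1 · 1 · 15 · 7 = 1 → 15 → 105.
Reducing modulo 17: 105 = 6·17 + 3, so 7^51 ≡ 3.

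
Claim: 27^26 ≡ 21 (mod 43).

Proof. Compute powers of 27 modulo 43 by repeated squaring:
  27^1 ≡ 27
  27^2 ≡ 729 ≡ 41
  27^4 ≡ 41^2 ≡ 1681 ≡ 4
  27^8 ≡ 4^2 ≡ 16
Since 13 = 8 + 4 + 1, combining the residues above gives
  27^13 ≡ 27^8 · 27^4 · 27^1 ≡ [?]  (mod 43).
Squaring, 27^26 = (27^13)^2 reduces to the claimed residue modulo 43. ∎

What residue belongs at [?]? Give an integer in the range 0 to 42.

8

Multiply the listed residues: 16 · 4 · 27 = 64 → 1728.
Reducing modulo 43: 1728 = 40·43 + 8, so 27^13 ≡ 8.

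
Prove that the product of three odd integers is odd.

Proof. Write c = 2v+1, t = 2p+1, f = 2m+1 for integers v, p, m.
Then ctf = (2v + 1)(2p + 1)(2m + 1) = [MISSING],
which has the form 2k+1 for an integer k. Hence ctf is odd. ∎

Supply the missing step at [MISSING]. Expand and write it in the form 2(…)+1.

2(4mpv + 2mp + 2mv + m + 2pv + p + v) + 1

Expanding: (2v + 1)(2p + 1)(2m + 1) = 8mpv + 4mp + 4mv + 2m + 4pv + 2p + 2v + 1.
Every term except the constant is even, so this is 2(4mpv + 2mp + 2mv + m + 2pv + p + v) + 1,
and 4mpv + 2mp + 2mv + m + 2pv + p + v ∈ ℤ gives the required form.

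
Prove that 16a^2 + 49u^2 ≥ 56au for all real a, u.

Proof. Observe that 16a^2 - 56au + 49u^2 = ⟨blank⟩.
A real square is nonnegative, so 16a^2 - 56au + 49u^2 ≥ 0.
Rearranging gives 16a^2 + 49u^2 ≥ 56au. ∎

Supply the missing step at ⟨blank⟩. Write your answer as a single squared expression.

(4a - 7u)^2

The leading and trailing coefficients are 4^2 and 7^2, and 56 = 2·4·7, so the trinomial is (4a - 7u)^2.
Hence 16a^2 - 56au + 49u^2 ≥ 0.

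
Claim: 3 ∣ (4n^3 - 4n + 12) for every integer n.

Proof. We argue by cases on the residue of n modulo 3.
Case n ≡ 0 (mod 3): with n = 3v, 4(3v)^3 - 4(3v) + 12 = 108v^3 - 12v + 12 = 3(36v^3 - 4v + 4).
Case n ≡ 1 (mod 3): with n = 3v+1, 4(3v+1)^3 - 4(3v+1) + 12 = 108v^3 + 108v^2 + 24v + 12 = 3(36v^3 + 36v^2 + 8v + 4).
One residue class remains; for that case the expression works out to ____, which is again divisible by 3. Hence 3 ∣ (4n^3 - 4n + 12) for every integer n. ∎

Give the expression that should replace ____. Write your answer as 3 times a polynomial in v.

The residues treated are {0, 1}, so the missing case is n ≡ 2 (mod 3); write n = 3v+2.
Then 4(3v+2)^3 - 4(3v+2) + 12 = 108v^3 + 216v^2 + 132v + 36 = 3(36v^3 + 72v^2 + 44v + 12).

3(36v^3 + 72v^2 + 44v + 12)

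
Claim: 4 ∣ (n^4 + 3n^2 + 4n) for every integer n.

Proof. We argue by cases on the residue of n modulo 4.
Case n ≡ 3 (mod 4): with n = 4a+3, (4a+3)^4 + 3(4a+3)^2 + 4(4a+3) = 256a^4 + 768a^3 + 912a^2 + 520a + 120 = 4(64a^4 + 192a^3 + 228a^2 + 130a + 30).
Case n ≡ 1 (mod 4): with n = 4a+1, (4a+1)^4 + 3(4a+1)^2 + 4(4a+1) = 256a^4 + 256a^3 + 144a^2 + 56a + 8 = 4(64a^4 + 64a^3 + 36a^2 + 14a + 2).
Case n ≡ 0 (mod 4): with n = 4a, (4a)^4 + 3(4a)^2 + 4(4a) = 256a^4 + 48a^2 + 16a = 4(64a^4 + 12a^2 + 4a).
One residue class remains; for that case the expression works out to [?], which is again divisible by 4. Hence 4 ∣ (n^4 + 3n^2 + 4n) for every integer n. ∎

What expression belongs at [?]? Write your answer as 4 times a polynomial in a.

4(64a^4 + 128a^3 + 108a^2 + 48a + 9)

Only n ≡ 2 (mod 4) is unaccounted for. Put n = 4a+2:
(4a+2)^4 + 3(4a+2)^2 + 4(4a+2) expands to 256a^4 + 512a^3 + 432a^2 + 192a + 36,
and factoring out 4 leaves 4(64a^4 + 128a^3 + 108a^2 + 48a + 9).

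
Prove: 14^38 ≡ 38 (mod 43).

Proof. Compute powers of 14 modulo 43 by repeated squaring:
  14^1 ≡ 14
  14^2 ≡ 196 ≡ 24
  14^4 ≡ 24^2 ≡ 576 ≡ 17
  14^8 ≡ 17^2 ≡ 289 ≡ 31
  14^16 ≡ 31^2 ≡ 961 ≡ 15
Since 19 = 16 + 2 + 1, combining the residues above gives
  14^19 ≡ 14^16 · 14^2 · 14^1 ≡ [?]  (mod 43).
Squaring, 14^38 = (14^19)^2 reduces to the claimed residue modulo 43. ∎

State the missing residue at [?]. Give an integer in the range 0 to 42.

9

Multiply the listed residues: 15 · 24 · 14 = 360 → 5040.
Reducing modulo 43: 5040 = 117·43 + 9, so 14^19 ≡ 9.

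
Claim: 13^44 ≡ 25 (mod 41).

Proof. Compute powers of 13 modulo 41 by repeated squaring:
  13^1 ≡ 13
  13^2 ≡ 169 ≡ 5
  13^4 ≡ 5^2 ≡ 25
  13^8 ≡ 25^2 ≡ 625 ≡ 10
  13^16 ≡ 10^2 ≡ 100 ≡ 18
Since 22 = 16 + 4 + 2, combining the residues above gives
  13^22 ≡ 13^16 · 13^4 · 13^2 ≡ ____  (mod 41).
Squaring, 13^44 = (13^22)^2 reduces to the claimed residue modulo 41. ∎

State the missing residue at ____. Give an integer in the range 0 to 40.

13^16 · 13^4 · 13^2 ≡ 18 · 25 · 5 = 2250.
2250 mod 41 = 36, so 13^22 ≡ 36 (mod 41).

36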